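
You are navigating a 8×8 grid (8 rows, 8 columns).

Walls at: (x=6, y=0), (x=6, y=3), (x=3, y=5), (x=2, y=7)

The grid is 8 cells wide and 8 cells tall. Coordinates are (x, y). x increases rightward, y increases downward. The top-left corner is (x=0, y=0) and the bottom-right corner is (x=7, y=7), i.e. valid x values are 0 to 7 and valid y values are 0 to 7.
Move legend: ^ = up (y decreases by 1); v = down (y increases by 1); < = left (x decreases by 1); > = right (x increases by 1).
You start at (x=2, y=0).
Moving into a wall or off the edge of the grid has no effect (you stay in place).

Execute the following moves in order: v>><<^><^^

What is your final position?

Start: (x=2, y=0)
  v (down): (x=2, y=0) -> (x=2, y=1)
  > (right): (x=2, y=1) -> (x=3, y=1)
  > (right): (x=3, y=1) -> (x=4, y=1)
  < (left): (x=4, y=1) -> (x=3, y=1)
  < (left): (x=3, y=1) -> (x=2, y=1)
  ^ (up): (x=2, y=1) -> (x=2, y=0)
  > (right): (x=2, y=0) -> (x=3, y=0)
  < (left): (x=3, y=0) -> (x=2, y=0)
  ^ (up): blocked, stay at (x=2, y=0)
  ^ (up): blocked, stay at (x=2, y=0)
Final: (x=2, y=0)

Answer: Final position: (x=2, y=0)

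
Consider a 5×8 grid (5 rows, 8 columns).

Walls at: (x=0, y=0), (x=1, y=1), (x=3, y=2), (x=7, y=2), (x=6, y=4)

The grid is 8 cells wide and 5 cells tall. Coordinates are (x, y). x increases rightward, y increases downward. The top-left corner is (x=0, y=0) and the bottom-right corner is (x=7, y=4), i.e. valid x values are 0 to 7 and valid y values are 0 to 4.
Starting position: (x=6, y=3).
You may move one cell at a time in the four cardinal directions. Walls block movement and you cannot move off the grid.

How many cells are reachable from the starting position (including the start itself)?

BFS flood-fill from (x=6, y=3):
  Distance 0: (x=6, y=3)
  Distance 1: (x=6, y=2), (x=5, y=3), (x=7, y=3)
  Distance 2: (x=6, y=1), (x=5, y=2), (x=4, y=3), (x=5, y=4), (x=7, y=4)
  Distance 3: (x=6, y=0), (x=5, y=1), (x=7, y=1), (x=4, y=2), (x=3, y=3), (x=4, y=4)
  Distance 4: (x=5, y=0), (x=7, y=0), (x=4, y=1), (x=2, y=3), (x=3, y=4)
  Distance 5: (x=4, y=0), (x=3, y=1), (x=2, y=2), (x=1, y=3), (x=2, y=4)
  Distance 6: (x=3, y=0), (x=2, y=1), (x=1, y=2), (x=0, y=3), (x=1, y=4)
  Distance 7: (x=2, y=0), (x=0, y=2), (x=0, y=4)
  Distance 8: (x=1, y=0), (x=0, y=1)
Total reachable: 35 (grid has 35 open cells total)

Answer: Reachable cells: 35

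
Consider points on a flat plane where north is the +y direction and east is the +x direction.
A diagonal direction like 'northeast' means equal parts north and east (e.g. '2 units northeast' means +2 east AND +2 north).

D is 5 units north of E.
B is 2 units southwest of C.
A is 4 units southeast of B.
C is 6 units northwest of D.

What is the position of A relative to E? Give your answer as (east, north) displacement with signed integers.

Answer: A is at (east=-4, north=5) relative to E.

Derivation:
Place E at the origin (east=0, north=0).
  D is 5 units north of E: delta (east=+0, north=+5); D at (east=0, north=5).
  C is 6 units northwest of D: delta (east=-6, north=+6); C at (east=-6, north=11).
  B is 2 units southwest of C: delta (east=-2, north=-2); B at (east=-8, north=9).
  A is 4 units southeast of B: delta (east=+4, north=-4); A at (east=-4, north=5).
Therefore A relative to E: (east=-4, north=5).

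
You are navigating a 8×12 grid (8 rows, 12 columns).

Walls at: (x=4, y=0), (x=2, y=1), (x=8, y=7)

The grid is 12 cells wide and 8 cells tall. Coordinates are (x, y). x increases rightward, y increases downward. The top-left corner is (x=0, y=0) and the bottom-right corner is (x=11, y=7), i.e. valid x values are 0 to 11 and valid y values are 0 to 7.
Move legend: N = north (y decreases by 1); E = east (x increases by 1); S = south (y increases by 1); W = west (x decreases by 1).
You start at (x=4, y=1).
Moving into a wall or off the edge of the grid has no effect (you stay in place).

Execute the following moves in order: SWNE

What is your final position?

Start: (x=4, y=1)
  S (south): (x=4, y=1) -> (x=4, y=2)
  W (west): (x=4, y=2) -> (x=3, y=2)
  N (north): (x=3, y=2) -> (x=3, y=1)
  E (east): (x=3, y=1) -> (x=4, y=1)
Final: (x=4, y=1)

Answer: Final position: (x=4, y=1)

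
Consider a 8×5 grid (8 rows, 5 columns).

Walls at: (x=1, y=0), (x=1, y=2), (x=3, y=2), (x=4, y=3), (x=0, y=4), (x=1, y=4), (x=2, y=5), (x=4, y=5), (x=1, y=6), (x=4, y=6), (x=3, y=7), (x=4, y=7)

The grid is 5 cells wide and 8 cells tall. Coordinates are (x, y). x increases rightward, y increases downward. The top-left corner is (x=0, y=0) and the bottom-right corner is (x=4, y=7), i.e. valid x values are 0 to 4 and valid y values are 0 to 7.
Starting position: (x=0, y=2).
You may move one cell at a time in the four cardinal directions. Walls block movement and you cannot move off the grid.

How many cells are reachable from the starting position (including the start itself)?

Answer: Reachable cells: 28

Derivation:
BFS flood-fill from (x=0, y=2):
  Distance 0: (x=0, y=2)
  Distance 1: (x=0, y=1), (x=0, y=3)
  Distance 2: (x=0, y=0), (x=1, y=1), (x=1, y=3)
  Distance 3: (x=2, y=1), (x=2, y=3)
  Distance 4: (x=2, y=0), (x=3, y=1), (x=2, y=2), (x=3, y=3), (x=2, y=4)
  Distance 5: (x=3, y=0), (x=4, y=1), (x=3, y=4)
  Distance 6: (x=4, y=0), (x=4, y=2), (x=4, y=4), (x=3, y=5)
  Distance 7: (x=3, y=6)
  Distance 8: (x=2, y=6)
  Distance 9: (x=2, y=7)
  Distance 10: (x=1, y=7)
  Distance 11: (x=0, y=7)
  Distance 12: (x=0, y=6)
  Distance 13: (x=0, y=5)
  Distance 14: (x=1, y=5)
Total reachable: 28 (grid has 28 open cells total)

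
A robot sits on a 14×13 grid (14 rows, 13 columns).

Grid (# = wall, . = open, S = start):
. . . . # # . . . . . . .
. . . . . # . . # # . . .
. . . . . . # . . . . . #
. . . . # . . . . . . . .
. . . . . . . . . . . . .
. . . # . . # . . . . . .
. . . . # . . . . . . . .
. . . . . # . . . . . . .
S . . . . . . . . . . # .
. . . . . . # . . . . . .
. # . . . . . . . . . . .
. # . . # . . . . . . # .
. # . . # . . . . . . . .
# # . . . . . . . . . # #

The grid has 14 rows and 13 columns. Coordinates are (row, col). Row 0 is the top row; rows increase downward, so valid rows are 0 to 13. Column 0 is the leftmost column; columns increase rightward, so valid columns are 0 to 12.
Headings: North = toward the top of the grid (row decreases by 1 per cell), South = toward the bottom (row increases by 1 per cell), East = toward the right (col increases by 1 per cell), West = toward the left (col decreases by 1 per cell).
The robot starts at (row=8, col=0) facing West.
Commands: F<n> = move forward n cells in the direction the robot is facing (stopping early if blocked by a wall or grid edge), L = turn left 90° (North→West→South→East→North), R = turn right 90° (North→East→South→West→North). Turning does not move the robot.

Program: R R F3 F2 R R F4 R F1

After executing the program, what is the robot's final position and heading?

Answer: Final position: (row=7, col=1), facing North

Derivation:
Start: (row=8, col=0), facing West
  R: turn right, now facing North
  R: turn right, now facing East
  F3: move forward 3, now at (row=8, col=3)
  F2: move forward 2, now at (row=8, col=5)
  R: turn right, now facing South
  R: turn right, now facing West
  F4: move forward 4, now at (row=8, col=1)
  R: turn right, now facing North
  F1: move forward 1, now at (row=7, col=1)
Final: (row=7, col=1), facing North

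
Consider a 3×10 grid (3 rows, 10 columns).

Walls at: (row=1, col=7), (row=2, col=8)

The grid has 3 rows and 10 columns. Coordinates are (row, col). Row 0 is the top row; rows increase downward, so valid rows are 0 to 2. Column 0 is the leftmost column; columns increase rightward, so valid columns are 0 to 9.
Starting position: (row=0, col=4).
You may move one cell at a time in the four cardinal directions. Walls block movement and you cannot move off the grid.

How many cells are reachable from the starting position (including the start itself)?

BFS flood-fill from (row=0, col=4):
  Distance 0: (row=0, col=4)
  Distance 1: (row=0, col=3), (row=0, col=5), (row=1, col=4)
  Distance 2: (row=0, col=2), (row=0, col=6), (row=1, col=3), (row=1, col=5), (row=2, col=4)
  Distance 3: (row=0, col=1), (row=0, col=7), (row=1, col=2), (row=1, col=6), (row=2, col=3), (row=2, col=5)
  Distance 4: (row=0, col=0), (row=0, col=8), (row=1, col=1), (row=2, col=2), (row=2, col=6)
  Distance 5: (row=0, col=9), (row=1, col=0), (row=1, col=8), (row=2, col=1), (row=2, col=7)
  Distance 6: (row=1, col=9), (row=2, col=0)
  Distance 7: (row=2, col=9)
Total reachable: 28 (grid has 28 open cells total)

Answer: Reachable cells: 28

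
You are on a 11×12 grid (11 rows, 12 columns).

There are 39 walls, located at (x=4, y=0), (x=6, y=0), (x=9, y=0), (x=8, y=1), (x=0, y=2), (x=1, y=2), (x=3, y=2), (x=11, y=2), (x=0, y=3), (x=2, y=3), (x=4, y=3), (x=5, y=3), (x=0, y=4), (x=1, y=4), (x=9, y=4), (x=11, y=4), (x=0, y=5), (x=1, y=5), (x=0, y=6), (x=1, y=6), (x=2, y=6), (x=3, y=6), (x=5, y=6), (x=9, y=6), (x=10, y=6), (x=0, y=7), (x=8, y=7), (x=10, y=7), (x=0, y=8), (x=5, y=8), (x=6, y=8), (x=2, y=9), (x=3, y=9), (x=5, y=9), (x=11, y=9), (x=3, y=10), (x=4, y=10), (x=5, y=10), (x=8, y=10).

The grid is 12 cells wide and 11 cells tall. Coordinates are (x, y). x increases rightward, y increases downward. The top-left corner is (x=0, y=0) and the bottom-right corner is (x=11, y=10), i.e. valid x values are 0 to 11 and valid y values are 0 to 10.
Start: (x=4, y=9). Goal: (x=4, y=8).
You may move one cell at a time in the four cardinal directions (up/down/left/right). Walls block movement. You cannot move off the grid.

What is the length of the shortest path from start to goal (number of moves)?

Answer: Shortest path length: 1

Derivation:
BFS from (x=4, y=9) until reaching (x=4, y=8):
  Distance 0: (x=4, y=9)
  Distance 1: (x=4, y=8)  <- goal reached here
One shortest path (1 moves): (x=4, y=9) -> (x=4, y=8)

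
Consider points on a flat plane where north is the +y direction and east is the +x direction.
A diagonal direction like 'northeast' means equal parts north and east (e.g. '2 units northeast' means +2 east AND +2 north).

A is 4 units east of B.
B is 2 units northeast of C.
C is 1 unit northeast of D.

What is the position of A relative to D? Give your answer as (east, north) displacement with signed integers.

Answer: A is at (east=7, north=3) relative to D.

Derivation:
Place D at the origin (east=0, north=0).
  C is 1 unit northeast of D: delta (east=+1, north=+1); C at (east=1, north=1).
  B is 2 units northeast of C: delta (east=+2, north=+2); B at (east=3, north=3).
  A is 4 units east of B: delta (east=+4, north=+0); A at (east=7, north=3).
Therefore A relative to D: (east=7, north=3).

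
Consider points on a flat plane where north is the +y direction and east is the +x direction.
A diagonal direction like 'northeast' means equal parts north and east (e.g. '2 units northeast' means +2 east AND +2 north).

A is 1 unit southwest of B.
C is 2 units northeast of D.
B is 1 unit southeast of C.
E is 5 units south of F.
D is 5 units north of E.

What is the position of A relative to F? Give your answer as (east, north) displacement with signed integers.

Place F at the origin (east=0, north=0).
  E is 5 units south of F: delta (east=+0, north=-5); E at (east=0, north=-5).
  D is 5 units north of E: delta (east=+0, north=+5); D at (east=0, north=0).
  C is 2 units northeast of D: delta (east=+2, north=+2); C at (east=2, north=2).
  B is 1 unit southeast of C: delta (east=+1, north=-1); B at (east=3, north=1).
  A is 1 unit southwest of B: delta (east=-1, north=-1); A at (east=2, north=0).
Therefore A relative to F: (east=2, north=0).

Answer: A is at (east=2, north=0) relative to F.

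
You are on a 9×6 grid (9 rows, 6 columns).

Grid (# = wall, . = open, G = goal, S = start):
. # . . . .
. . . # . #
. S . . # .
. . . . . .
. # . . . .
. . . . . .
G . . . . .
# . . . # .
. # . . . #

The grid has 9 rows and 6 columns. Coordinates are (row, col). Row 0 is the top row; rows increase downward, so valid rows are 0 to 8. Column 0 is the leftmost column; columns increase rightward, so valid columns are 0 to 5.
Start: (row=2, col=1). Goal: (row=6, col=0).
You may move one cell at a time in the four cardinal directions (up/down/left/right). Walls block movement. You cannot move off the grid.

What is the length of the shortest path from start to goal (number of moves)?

Answer: Shortest path length: 5

Derivation:
BFS from (row=2, col=1) until reaching (row=6, col=0):
  Distance 0: (row=2, col=1)
  Distance 1: (row=1, col=1), (row=2, col=0), (row=2, col=2), (row=3, col=1)
  Distance 2: (row=1, col=0), (row=1, col=2), (row=2, col=3), (row=3, col=0), (row=3, col=2)
  Distance 3: (row=0, col=0), (row=0, col=2), (row=3, col=3), (row=4, col=0), (row=4, col=2)
  Distance 4: (row=0, col=3), (row=3, col=4), (row=4, col=3), (row=5, col=0), (row=5, col=2)
  Distance 5: (row=0, col=4), (row=3, col=5), (row=4, col=4), (row=5, col=1), (row=5, col=3), (row=6, col=0), (row=6, col=2)  <- goal reached here
One shortest path (5 moves): (row=2, col=1) -> (row=2, col=0) -> (row=3, col=0) -> (row=4, col=0) -> (row=5, col=0) -> (row=6, col=0)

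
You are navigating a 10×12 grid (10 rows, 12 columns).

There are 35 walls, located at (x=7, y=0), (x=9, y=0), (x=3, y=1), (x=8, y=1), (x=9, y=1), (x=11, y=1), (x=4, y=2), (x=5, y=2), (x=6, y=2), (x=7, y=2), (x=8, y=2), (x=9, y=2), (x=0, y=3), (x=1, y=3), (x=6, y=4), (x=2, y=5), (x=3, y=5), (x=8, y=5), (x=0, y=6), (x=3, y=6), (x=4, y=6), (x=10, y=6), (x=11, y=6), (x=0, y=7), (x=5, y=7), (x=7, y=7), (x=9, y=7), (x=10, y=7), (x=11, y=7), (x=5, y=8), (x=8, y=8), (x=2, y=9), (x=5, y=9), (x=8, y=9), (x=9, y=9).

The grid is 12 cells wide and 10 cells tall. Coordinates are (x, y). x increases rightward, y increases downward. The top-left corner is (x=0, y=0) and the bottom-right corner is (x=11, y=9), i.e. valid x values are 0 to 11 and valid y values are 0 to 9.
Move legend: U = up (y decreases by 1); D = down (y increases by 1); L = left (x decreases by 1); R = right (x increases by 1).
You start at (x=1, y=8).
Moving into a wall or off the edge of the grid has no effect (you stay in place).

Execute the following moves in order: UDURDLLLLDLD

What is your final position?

Start: (x=1, y=8)
  U (up): (x=1, y=8) -> (x=1, y=7)
  D (down): (x=1, y=7) -> (x=1, y=8)
  U (up): (x=1, y=8) -> (x=1, y=7)
  R (right): (x=1, y=7) -> (x=2, y=7)
  D (down): (x=2, y=7) -> (x=2, y=8)
  L (left): (x=2, y=8) -> (x=1, y=8)
  L (left): (x=1, y=8) -> (x=0, y=8)
  L (left): blocked, stay at (x=0, y=8)
  L (left): blocked, stay at (x=0, y=8)
  D (down): (x=0, y=8) -> (x=0, y=9)
  L (left): blocked, stay at (x=0, y=9)
  D (down): blocked, stay at (x=0, y=9)
Final: (x=0, y=9)

Answer: Final position: (x=0, y=9)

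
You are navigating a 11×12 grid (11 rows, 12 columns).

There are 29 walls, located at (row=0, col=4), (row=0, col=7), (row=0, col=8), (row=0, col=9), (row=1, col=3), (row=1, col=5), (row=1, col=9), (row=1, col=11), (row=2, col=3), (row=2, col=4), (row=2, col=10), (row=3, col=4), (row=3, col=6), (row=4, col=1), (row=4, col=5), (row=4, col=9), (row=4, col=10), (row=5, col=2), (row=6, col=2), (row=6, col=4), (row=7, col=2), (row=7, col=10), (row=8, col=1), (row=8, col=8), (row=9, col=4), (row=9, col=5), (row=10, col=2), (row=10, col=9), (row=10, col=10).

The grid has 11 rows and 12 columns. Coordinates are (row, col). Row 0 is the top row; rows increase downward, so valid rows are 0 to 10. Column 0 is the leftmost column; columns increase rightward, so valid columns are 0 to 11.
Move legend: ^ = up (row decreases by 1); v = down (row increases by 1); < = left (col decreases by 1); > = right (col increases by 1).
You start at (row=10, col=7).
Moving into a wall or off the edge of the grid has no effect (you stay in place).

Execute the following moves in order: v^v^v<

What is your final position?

Start: (row=10, col=7)
  v (down): blocked, stay at (row=10, col=7)
  ^ (up): (row=10, col=7) -> (row=9, col=7)
  v (down): (row=9, col=7) -> (row=10, col=7)
  ^ (up): (row=10, col=7) -> (row=9, col=7)
  v (down): (row=9, col=7) -> (row=10, col=7)
  < (left): (row=10, col=7) -> (row=10, col=6)
Final: (row=10, col=6)

Answer: Final position: (row=10, col=6)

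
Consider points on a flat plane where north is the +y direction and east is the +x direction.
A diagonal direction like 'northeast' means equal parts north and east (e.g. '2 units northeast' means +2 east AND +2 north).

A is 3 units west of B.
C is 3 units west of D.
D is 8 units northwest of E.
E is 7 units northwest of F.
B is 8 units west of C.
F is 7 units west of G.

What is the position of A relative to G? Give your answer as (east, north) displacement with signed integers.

Place G at the origin (east=0, north=0).
  F is 7 units west of G: delta (east=-7, north=+0); F at (east=-7, north=0).
  E is 7 units northwest of F: delta (east=-7, north=+7); E at (east=-14, north=7).
  D is 8 units northwest of E: delta (east=-8, north=+8); D at (east=-22, north=15).
  C is 3 units west of D: delta (east=-3, north=+0); C at (east=-25, north=15).
  B is 8 units west of C: delta (east=-8, north=+0); B at (east=-33, north=15).
  A is 3 units west of B: delta (east=-3, north=+0); A at (east=-36, north=15).
Therefore A relative to G: (east=-36, north=15).

Answer: A is at (east=-36, north=15) relative to G.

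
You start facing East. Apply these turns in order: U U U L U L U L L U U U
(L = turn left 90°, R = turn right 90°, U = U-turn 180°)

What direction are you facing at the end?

Start: East
  U (U-turn (180°)) -> West
  U (U-turn (180°)) -> East
  U (U-turn (180°)) -> West
  L (left (90° counter-clockwise)) -> South
  U (U-turn (180°)) -> North
  L (left (90° counter-clockwise)) -> West
  U (U-turn (180°)) -> East
  L (left (90° counter-clockwise)) -> North
  L (left (90° counter-clockwise)) -> West
  U (U-turn (180°)) -> East
  U (U-turn (180°)) -> West
  U (U-turn (180°)) -> East
Final: East

Answer: Final heading: East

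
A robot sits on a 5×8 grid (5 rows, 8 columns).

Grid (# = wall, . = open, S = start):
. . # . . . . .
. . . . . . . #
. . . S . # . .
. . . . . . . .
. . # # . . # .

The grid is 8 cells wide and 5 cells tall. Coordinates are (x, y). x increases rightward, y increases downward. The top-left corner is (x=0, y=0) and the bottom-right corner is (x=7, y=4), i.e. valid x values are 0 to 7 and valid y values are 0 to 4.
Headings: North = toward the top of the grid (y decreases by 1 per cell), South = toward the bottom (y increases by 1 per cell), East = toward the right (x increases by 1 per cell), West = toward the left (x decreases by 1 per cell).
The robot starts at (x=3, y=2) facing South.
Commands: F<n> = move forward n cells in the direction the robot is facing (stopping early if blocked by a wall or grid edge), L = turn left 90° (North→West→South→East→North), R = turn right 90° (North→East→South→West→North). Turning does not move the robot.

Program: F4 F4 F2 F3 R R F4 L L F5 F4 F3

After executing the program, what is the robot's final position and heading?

Answer: Final position: (x=3, y=3), facing South

Derivation:
Start: (x=3, y=2), facing South
  F4: move forward 1/4 (blocked), now at (x=3, y=3)
  F4: move forward 0/4 (blocked), now at (x=3, y=3)
  F2: move forward 0/2 (blocked), now at (x=3, y=3)
  F3: move forward 0/3 (blocked), now at (x=3, y=3)
  R: turn right, now facing West
  R: turn right, now facing North
  F4: move forward 3/4 (blocked), now at (x=3, y=0)
  L: turn left, now facing West
  L: turn left, now facing South
  F5: move forward 3/5 (blocked), now at (x=3, y=3)
  F4: move forward 0/4 (blocked), now at (x=3, y=3)
  F3: move forward 0/3 (blocked), now at (x=3, y=3)
Final: (x=3, y=3), facing South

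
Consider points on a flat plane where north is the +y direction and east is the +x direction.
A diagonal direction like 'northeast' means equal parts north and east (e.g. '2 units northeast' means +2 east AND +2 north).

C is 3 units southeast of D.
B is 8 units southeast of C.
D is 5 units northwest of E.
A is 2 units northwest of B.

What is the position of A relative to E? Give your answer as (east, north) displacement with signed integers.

Answer: A is at (east=4, north=-4) relative to E.

Derivation:
Place E at the origin (east=0, north=0).
  D is 5 units northwest of E: delta (east=-5, north=+5); D at (east=-5, north=5).
  C is 3 units southeast of D: delta (east=+3, north=-3); C at (east=-2, north=2).
  B is 8 units southeast of C: delta (east=+8, north=-8); B at (east=6, north=-6).
  A is 2 units northwest of B: delta (east=-2, north=+2); A at (east=4, north=-4).
Therefore A relative to E: (east=4, north=-4).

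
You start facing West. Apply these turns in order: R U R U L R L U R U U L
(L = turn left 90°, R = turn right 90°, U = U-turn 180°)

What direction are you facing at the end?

Answer: Final heading: South

Derivation:
Start: West
  R (right (90° clockwise)) -> North
  U (U-turn (180°)) -> South
  R (right (90° clockwise)) -> West
  U (U-turn (180°)) -> East
  L (left (90° counter-clockwise)) -> North
  R (right (90° clockwise)) -> East
  L (left (90° counter-clockwise)) -> North
  U (U-turn (180°)) -> South
  R (right (90° clockwise)) -> West
  U (U-turn (180°)) -> East
  U (U-turn (180°)) -> West
  L (left (90° counter-clockwise)) -> South
Final: South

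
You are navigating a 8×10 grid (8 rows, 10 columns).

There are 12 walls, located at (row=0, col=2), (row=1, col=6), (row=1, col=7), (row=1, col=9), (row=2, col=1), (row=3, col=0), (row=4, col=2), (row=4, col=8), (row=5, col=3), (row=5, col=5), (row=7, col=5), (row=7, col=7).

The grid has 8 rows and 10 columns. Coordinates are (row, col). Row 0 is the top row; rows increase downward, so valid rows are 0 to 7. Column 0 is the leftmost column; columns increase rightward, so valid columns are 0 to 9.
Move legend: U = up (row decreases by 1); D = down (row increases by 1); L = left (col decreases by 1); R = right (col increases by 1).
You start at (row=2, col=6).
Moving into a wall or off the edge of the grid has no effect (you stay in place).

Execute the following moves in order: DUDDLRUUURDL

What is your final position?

Start: (row=2, col=6)
  D (down): (row=2, col=6) -> (row=3, col=6)
  U (up): (row=3, col=6) -> (row=2, col=6)
  D (down): (row=2, col=6) -> (row=3, col=6)
  D (down): (row=3, col=6) -> (row=4, col=6)
  L (left): (row=4, col=6) -> (row=4, col=5)
  R (right): (row=4, col=5) -> (row=4, col=6)
  U (up): (row=4, col=6) -> (row=3, col=6)
  U (up): (row=3, col=6) -> (row=2, col=6)
  U (up): blocked, stay at (row=2, col=6)
  R (right): (row=2, col=6) -> (row=2, col=7)
  D (down): (row=2, col=7) -> (row=3, col=7)
  L (left): (row=3, col=7) -> (row=3, col=6)
Final: (row=3, col=6)

Answer: Final position: (row=3, col=6)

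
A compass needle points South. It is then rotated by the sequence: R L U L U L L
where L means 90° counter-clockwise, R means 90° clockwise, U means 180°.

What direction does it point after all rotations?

Answer: Final heading: West

Derivation:
Start: South
  R (right (90° clockwise)) -> West
  L (left (90° counter-clockwise)) -> South
  U (U-turn (180°)) -> North
  L (left (90° counter-clockwise)) -> West
  U (U-turn (180°)) -> East
  L (left (90° counter-clockwise)) -> North
  L (left (90° counter-clockwise)) -> West
Final: West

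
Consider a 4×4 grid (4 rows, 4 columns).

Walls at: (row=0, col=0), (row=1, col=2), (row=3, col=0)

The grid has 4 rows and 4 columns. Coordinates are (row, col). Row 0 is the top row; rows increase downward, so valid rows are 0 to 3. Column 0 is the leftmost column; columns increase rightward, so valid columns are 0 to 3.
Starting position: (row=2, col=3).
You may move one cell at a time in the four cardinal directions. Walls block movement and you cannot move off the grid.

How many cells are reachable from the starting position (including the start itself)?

BFS flood-fill from (row=2, col=3):
  Distance 0: (row=2, col=3)
  Distance 1: (row=1, col=3), (row=2, col=2), (row=3, col=3)
  Distance 2: (row=0, col=3), (row=2, col=1), (row=3, col=2)
  Distance 3: (row=0, col=2), (row=1, col=1), (row=2, col=0), (row=3, col=1)
  Distance 4: (row=0, col=1), (row=1, col=0)
Total reachable: 13 (grid has 13 open cells total)

Answer: Reachable cells: 13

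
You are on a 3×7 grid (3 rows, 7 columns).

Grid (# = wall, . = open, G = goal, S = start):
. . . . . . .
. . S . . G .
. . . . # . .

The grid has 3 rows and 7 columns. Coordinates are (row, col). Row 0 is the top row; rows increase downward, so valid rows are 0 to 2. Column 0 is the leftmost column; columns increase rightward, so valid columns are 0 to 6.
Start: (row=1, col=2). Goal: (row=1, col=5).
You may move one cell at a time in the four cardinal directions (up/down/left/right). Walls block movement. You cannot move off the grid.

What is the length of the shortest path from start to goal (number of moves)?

Answer: Shortest path length: 3

Derivation:
BFS from (row=1, col=2) until reaching (row=1, col=5):
  Distance 0: (row=1, col=2)
  Distance 1: (row=0, col=2), (row=1, col=1), (row=1, col=3), (row=2, col=2)
  Distance 2: (row=0, col=1), (row=0, col=3), (row=1, col=0), (row=1, col=4), (row=2, col=1), (row=2, col=3)
  Distance 3: (row=0, col=0), (row=0, col=4), (row=1, col=5), (row=2, col=0)  <- goal reached here
One shortest path (3 moves): (row=1, col=2) -> (row=1, col=3) -> (row=1, col=4) -> (row=1, col=5)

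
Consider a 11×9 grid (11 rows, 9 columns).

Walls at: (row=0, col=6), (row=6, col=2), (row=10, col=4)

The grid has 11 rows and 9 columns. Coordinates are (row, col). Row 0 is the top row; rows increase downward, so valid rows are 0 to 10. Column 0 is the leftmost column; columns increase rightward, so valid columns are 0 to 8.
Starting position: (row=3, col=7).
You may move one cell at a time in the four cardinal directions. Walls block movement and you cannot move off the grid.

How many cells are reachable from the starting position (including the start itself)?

Answer: Reachable cells: 96

Derivation:
BFS flood-fill from (row=3, col=7):
  Distance 0: (row=3, col=7)
  Distance 1: (row=2, col=7), (row=3, col=6), (row=3, col=8), (row=4, col=7)
  Distance 2: (row=1, col=7), (row=2, col=6), (row=2, col=8), (row=3, col=5), (row=4, col=6), (row=4, col=8), (row=5, col=7)
  Distance 3: (row=0, col=7), (row=1, col=6), (row=1, col=8), (row=2, col=5), (row=3, col=4), (row=4, col=5), (row=5, col=6), (row=5, col=8), (row=6, col=7)
  Distance 4: (row=0, col=8), (row=1, col=5), (row=2, col=4), (row=3, col=3), (row=4, col=4), (row=5, col=5), (row=6, col=6), (row=6, col=8), (row=7, col=7)
  Distance 5: (row=0, col=5), (row=1, col=4), (row=2, col=3), (row=3, col=2), (row=4, col=3), (row=5, col=4), (row=6, col=5), (row=7, col=6), (row=7, col=8), (row=8, col=7)
  Distance 6: (row=0, col=4), (row=1, col=3), (row=2, col=2), (row=3, col=1), (row=4, col=2), (row=5, col=3), (row=6, col=4), (row=7, col=5), (row=8, col=6), (row=8, col=8), (row=9, col=7)
  Distance 7: (row=0, col=3), (row=1, col=2), (row=2, col=1), (row=3, col=0), (row=4, col=1), (row=5, col=2), (row=6, col=3), (row=7, col=4), (row=8, col=5), (row=9, col=6), (row=9, col=8), (row=10, col=7)
  Distance 8: (row=0, col=2), (row=1, col=1), (row=2, col=0), (row=4, col=0), (row=5, col=1), (row=7, col=3), (row=8, col=4), (row=9, col=5), (row=10, col=6), (row=10, col=8)
  Distance 9: (row=0, col=1), (row=1, col=0), (row=5, col=0), (row=6, col=1), (row=7, col=2), (row=8, col=3), (row=9, col=4), (row=10, col=5)
  Distance 10: (row=0, col=0), (row=6, col=0), (row=7, col=1), (row=8, col=2), (row=9, col=3)
  Distance 11: (row=7, col=0), (row=8, col=1), (row=9, col=2), (row=10, col=3)
  Distance 12: (row=8, col=0), (row=9, col=1), (row=10, col=2)
  Distance 13: (row=9, col=0), (row=10, col=1)
  Distance 14: (row=10, col=0)
Total reachable: 96 (grid has 96 open cells total)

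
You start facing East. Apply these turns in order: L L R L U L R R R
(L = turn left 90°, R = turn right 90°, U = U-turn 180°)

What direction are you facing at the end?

Start: East
  L (left (90° counter-clockwise)) -> North
  L (left (90° counter-clockwise)) -> West
  R (right (90° clockwise)) -> North
  L (left (90° counter-clockwise)) -> West
  U (U-turn (180°)) -> East
  L (left (90° counter-clockwise)) -> North
  R (right (90° clockwise)) -> East
  R (right (90° clockwise)) -> South
  R (right (90° clockwise)) -> West
Final: West

Answer: Final heading: West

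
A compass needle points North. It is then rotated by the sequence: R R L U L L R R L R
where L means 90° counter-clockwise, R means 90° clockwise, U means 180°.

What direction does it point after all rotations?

Answer: Final heading: West

Derivation:
Start: North
  R (right (90° clockwise)) -> East
  R (right (90° clockwise)) -> South
  L (left (90° counter-clockwise)) -> East
  U (U-turn (180°)) -> West
  L (left (90° counter-clockwise)) -> South
  L (left (90° counter-clockwise)) -> East
  R (right (90° clockwise)) -> South
  R (right (90° clockwise)) -> West
  L (left (90° counter-clockwise)) -> South
  R (right (90° clockwise)) -> West
Final: West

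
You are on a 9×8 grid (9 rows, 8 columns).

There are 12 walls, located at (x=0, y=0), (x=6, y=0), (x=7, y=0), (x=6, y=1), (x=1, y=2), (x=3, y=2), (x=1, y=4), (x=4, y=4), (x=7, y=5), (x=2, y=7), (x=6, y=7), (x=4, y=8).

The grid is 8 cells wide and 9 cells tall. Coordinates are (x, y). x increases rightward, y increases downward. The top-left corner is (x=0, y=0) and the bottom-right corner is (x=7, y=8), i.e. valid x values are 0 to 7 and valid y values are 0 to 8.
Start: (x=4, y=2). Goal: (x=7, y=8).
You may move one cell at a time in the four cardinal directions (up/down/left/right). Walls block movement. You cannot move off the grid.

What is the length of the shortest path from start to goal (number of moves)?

Answer: Shortest path length: 9

Derivation:
BFS from (x=4, y=2) until reaching (x=7, y=8):
  Distance 0: (x=4, y=2)
  Distance 1: (x=4, y=1), (x=5, y=2), (x=4, y=3)
  Distance 2: (x=4, y=0), (x=3, y=1), (x=5, y=1), (x=6, y=2), (x=3, y=3), (x=5, y=3)
  Distance 3: (x=3, y=0), (x=5, y=0), (x=2, y=1), (x=7, y=2), (x=2, y=3), (x=6, y=3), (x=3, y=4), (x=5, y=4)
  Distance 4: (x=2, y=0), (x=1, y=1), (x=7, y=1), (x=2, y=2), (x=1, y=3), (x=7, y=3), (x=2, y=4), (x=6, y=4), (x=3, y=5), (x=5, y=5)
  Distance 5: (x=1, y=0), (x=0, y=1), (x=0, y=3), (x=7, y=4), (x=2, y=5), (x=4, y=5), (x=6, y=5), (x=3, y=6), (x=5, y=6)
  Distance 6: (x=0, y=2), (x=0, y=4), (x=1, y=5), (x=2, y=6), (x=4, y=6), (x=6, y=6), (x=3, y=7), (x=5, y=7)
  Distance 7: (x=0, y=5), (x=1, y=6), (x=7, y=6), (x=4, y=7), (x=3, y=8), (x=5, y=8)
  Distance 8: (x=0, y=6), (x=1, y=7), (x=7, y=7), (x=2, y=8), (x=6, y=8)
  Distance 9: (x=0, y=7), (x=1, y=8), (x=7, y=8)  <- goal reached here
One shortest path (9 moves): (x=4, y=2) -> (x=5, y=2) -> (x=6, y=2) -> (x=6, y=3) -> (x=6, y=4) -> (x=6, y=5) -> (x=6, y=6) -> (x=7, y=6) -> (x=7, y=7) -> (x=7, y=8)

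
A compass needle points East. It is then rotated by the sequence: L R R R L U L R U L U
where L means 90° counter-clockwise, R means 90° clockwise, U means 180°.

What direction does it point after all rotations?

Start: East
  L (left (90° counter-clockwise)) -> North
  R (right (90° clockwise)) -> East
  R (right (90° clockwise)) -> South
  R (right (90° clockwise)) -> West
  L (left (90° counter-clockwise)) -> South
  U (U-turn (180°)) -> North
  L (left (90° counter-clockwise)) -> West
  R (right (90° clockwise)) -> North
  U (U-turn (180°)) -> South
  L (left (90° counter-clockwise)) -> East
  U (U-turn (180°)) -> West
Final: West

Answer: Final heading: West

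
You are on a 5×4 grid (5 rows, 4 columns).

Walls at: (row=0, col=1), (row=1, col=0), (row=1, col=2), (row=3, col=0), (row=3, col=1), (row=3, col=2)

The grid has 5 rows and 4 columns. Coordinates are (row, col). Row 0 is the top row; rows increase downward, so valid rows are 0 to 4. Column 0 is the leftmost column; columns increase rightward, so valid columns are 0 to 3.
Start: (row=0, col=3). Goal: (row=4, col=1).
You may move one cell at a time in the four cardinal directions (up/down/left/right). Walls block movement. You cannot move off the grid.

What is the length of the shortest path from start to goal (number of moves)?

BFS from (row=0, col=3) until reaching (row=4, col=1):
  Distance 0: (row=0, col=3)
  Distance 1: (row=0, col=2), (row=1, col=3)
  Distance 2: (row=2, col=3)
  Distance 3: (row=2, col=2), (row=3, col=3)
  Distance 4: (row=2, col=1), (row=4, col=3)
  Distance 5: (row=1, col=1), (row=2, col=0), (row=4, col=2)
  Distance 6: (row=4, col=1)  <- goal reached here
One shortest path (6 moves): (row=0, col=3) -> (row=1, col=3) -> (row=2, col=3) -> (row=3, col=3) -> (row=4, col=3) -> (row=4, col=2) -> (row=4, col=1)

Answer: Shortest path length: 6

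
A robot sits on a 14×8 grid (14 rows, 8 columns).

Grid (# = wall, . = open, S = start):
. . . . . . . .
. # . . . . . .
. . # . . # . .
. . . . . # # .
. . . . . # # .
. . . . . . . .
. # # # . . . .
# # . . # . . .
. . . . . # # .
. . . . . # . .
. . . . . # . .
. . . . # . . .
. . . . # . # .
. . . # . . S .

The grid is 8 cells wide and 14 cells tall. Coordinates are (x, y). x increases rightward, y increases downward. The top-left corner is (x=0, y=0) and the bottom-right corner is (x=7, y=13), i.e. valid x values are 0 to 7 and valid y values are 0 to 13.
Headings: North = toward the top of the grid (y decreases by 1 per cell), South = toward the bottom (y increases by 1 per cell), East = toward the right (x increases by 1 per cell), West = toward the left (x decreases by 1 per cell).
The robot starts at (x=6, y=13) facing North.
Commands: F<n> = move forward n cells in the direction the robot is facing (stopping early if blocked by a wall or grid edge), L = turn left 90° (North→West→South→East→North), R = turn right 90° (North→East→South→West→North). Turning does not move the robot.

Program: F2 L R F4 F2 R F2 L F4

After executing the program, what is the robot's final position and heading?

Answer: Final position: (x=7, y=9), facing North

Derivation:
Start: (x=6, y=13), facing North
  F2: move forward 0/2 (blocked), now at (x=6, y=13)
  L: turn left, now facing West
  R: turn right, now facing North
  F4: move forward 0/4 (blocked), now at (x=6, y=13)
  F2: move forward 0/2 (blocked), now at (x=6, y=13)
  R: turn right, now facing East
  F2: move forward 1/2 (blocked), now at (x=7, y=13)
  L: turn left, now facing North
  F4: move forward 4, now at (x=7, y=9)
Final: (x=7, y=9), facing North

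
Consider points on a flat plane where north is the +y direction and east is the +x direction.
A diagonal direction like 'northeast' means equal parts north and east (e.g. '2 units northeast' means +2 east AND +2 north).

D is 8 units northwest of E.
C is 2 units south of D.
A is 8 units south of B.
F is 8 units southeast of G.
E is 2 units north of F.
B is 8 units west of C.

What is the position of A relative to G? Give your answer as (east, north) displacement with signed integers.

Answer: A is at (east=-8, north=-8) relative to G.

Derivation:
Place G at the origin (east=0, north=0).
  F is 8 units southeast of G: delta (east=+8, north=-8); F at (east=8, north=-8).
  E is 2 units north of F: delta (east=+0, north=+2); E at (east=8, north=-6).
  D is 8 units northwest of E: delta (east=-8, north=+8); D at (east=0, north=2).
  C is 2 units south of D: delta (east=+0, north=-2); C at (east=0, north=0).
  B is 8 units west of C: delta (east=-8, north=+0); B at (east=-8, north=0).
  A is 8 units south of B: delta (east=+0, north=-8); A at (east=-8, north=-8).
Therefore A relative to G: (east=-8, north=-8).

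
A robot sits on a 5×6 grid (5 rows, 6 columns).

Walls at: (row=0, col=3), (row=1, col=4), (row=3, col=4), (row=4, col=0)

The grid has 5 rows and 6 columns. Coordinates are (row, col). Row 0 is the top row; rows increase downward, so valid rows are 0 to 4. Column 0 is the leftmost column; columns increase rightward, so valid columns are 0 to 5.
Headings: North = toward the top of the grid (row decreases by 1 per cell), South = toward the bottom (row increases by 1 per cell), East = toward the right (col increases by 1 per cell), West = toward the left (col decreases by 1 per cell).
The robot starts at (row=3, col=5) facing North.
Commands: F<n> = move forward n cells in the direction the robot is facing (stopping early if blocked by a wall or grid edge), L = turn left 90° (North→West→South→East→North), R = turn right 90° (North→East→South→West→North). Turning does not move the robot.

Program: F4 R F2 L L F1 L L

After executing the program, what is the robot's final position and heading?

Start: (row=3, col=5), facing North
  F4: move forward 3/4 (blocked), now at (row=0, col=5)
  R: turn right, now facing East
  F2: move forward 0/2 (blocked), now at (row=0, col=5)
  L: turn left, now facing North
  L: turn left, now facing West
  F1: move forward 1, now at (row=0, col=4)
  L: turn left, now facing South
  L: turn left, now facing East
Final: (row=0, col=4), facing East

Answer: Final position: (row=0, col=4), facing East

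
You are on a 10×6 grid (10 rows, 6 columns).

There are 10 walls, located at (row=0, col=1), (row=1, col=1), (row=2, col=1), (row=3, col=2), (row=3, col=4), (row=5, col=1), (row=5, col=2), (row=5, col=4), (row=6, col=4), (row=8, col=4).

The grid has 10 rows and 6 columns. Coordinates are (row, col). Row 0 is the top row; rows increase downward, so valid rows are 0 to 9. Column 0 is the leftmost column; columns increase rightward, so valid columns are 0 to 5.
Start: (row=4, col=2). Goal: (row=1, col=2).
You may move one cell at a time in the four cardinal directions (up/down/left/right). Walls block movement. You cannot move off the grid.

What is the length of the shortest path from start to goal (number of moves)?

BFS from (row=4, col=2) until reaching (row=1, col=2):
  Distance 0: (row=4, col=2)
  Distance 1: (row=4, col=1), (row=4, col=3)
  Distance 2: (row=3, col=1), (row=3, col=3), (row=4, col=0), (row=4, col=4), (row=5, col=3)
  Distance 3: (row=2, col=3), (row=3, col=0), (row=4, col=5), (row=5, col=0), (row=6, col=3)
  Distance 4: (row=1, col=3), (row=2, col=0), (row=2, col=2), (row=2, col=4), (row=3, col=5), (row=5, col=5), (row=6, col=0), (row=6, col=2), (row=7, col=3)
  Distance 5: (row=0, col=3), (row=1, col=0), (row=1, col=2), (row=1, col=4), (row=2, col=5), (row=6, col=1), (row=6, col=5), (row=7, col=0), (row=7, col=2), (row=7, col=4), (row=8, col=3)  <- goal reached here
One shortest path (5 moves): (row=4, col=2) -> (row=4, col=3) -> (row=3, col=3) -> (row=2, col=3) -> (row=2, col=2) -> (row=1, col=2)

Answer: Shortest path length: 5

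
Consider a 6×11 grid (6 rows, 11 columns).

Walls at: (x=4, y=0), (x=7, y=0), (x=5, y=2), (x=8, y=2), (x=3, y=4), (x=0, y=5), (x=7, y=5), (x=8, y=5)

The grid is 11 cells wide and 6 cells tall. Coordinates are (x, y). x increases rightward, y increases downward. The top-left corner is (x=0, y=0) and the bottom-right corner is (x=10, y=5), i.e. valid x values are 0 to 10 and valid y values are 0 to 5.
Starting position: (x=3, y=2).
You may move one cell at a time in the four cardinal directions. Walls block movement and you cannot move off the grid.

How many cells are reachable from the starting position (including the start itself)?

Answer: Reachable cells: 58

Derivation:
BFS flood-fill from (x=3, y=2):
  Distance 0: (x=3, y=2)
  Distance 1: (x=3, y=1), (x=2, y=2), (x=4, y=2), (x=3, y=3)
  Distance 2: (x=3, y=0), (x=2, y=1), (x=4, y=1), (x=1, y=2), (x=2, y=3), (x=4, y=3)
  Distance 3: (x=2, y=0), (x=1, y=1), (x=5, y=1), (x=0, y=2), (x=1, y=3), (x=5, y=3), (x=2, y=4), (x=4, y=4)
  Distance 4: (x=1, y=0), (x=5, y=0), (x=0, y=1), (x=6, y=1), (x=0, y=3), (x=6, y=3), (x=1, y=4), (x=5, y=4), (x=2, y=5), (x=4, y=5)
  Distance 5: (x=0, y=0), (x=6, y=0), (x=7, y=1), (x=6, y=2), (x=7, y=3), (x=0, y=4), (x=6, y=4), (x=1, y=5), (x=3, y=5), (x=5, y=5)
  Distance 6: (x=8, y=1), (x=7, y=2), (x=8, y=3), (x=7, y=4), (x=6, y=5)
  Distance 7: (x=8, y=0), (x=9, y=1), (x=9, y=3), (x=8, y=4)
  Distance 8: (x=9, y=0), (x=10, y=1), (x=9, y=2), (x=10, y=3), (x=9, y=4)
  Distance 9: (x=10, y=0), (x=10, y=2), (x=10, y=4), (x=9, y=5)
  Distance 10: (x=10, y=5)
Total reachable: 58 (grid has 58 open cells total)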